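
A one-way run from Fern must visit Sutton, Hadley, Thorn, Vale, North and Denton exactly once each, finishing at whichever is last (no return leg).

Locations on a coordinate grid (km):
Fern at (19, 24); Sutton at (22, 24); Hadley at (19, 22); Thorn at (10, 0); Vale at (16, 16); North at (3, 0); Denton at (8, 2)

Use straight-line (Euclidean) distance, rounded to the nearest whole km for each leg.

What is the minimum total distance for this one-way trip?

Shortest open route: 39 km.

There are 6! = 720 possible orderings.
Fern - Sutton - Hadley - Thorn - Vale - North - Denton: 3+4+24+17+21+5 = 74
Fern - Sutton - Hadley - Thorn - Vale - Denton - North: 3+4+24+17+16+5 = 69
Fern - Sutton - Hadley - Thorn - North - Vale - Denton: 3+4+24+7+21+16 = 75
Fern - Sutton - Hadley - Thorn - North - Denton - Vale: 3+4+24+7+5+16 = 59
Fern - Sutton - Hadley - Thorn - Denton - Vale - North: 3+4+24+3+16+21 = 71
Fern - Sutton - Hadley - Thorn - Denton - North - Vale: 3+4+24+3+5+21 = 60
Fern - Sutton - Hadley - Vale - Thorn - North - Denton: 3+4+7+17+7+5 = 43
Fern - Sutton - Hadley - Vale - Thorn - Denton - North: 3+4+7+17+3+5 = 39
… (712 more)
The minimum is 39.
One shortest path: Fern → Sutton → Hadley → Vale → Thorn → Denton → North.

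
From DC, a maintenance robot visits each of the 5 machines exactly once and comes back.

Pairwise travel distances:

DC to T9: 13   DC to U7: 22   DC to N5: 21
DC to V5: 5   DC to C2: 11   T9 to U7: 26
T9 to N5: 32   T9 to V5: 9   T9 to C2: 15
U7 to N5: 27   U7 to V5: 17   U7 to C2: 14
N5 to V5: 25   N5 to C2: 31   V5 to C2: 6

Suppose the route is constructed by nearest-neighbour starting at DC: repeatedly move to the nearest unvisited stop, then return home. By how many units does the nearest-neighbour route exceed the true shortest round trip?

14 longer than the optimal tour.

From DC: V5=5, C2=11, T9=13, N5=21, U7=22 → choose V5 (5).
From V5: C2=6, T9=9, U7=17, N5=25 → choose C2 (6).
From C2: U7=14, T9=15, N5=31 → choose U7 (14).
From U7: T9=26, N5=27 → choose T9 (26).
From T9: N5=32 → choose N5 (32).
NN route DC → V5 → C2 → U7 → T9 → N5 → DC costs 104.
Optimal: DC → T9 → V5 → C2 → U7 → N5 → DC costs 90 (by enumerating all 60 distinct tours).
Excess = 104 − 90 = 14.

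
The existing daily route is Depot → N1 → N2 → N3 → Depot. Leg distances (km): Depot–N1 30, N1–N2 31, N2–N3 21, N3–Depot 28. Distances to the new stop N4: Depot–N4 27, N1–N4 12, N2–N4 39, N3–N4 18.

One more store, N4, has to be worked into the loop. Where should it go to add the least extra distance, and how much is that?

Minimum extra distance: 9 km, inserting N4 between Depot and N1.

Insertion cost between consecutive stops i–j is d(i,N4) + d(N4,j) − d(i,j):
  between Depot and N1: 27 + 12 − 30 = 9
  between N1 and N2: 12 + 39 − 31 = 20
  between N2 and N3: 39 + 18 − 21 = 36
  between N3 and Depot: 18 + 27 − 28 = 17
Cheapest insertion is between Depot and N1, adding 9.
New total = 110 + 9 = 119.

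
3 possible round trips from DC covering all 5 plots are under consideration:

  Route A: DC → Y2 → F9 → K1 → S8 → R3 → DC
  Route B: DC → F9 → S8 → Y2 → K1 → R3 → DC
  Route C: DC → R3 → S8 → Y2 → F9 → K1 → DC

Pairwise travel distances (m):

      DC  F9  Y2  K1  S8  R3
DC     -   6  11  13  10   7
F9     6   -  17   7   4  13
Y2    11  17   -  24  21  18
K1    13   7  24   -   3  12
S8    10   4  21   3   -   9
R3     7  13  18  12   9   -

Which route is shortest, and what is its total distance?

Shortest is Route A, total 54 m.

Route A: 11 + 17 + 7 + 3 + 9 + 7 = 54
Route B: 6 + 4 + 21 + 24 + 12 + 7 = 74
Route C: 7 + 9 + 21 + 17 + 7 + 13 = 74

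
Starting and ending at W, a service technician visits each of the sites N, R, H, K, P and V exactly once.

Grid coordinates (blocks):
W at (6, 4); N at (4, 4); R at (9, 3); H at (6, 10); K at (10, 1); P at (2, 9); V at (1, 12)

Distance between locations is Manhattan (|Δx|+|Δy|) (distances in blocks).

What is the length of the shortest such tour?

With 6 stops there are 6!/2 = 360 distinct round trips (a route and its reverse cost the same).
W-N-R-H-K-P-V-W: 2+6+10+13+16+4+13 = 64
W-N-R-H-K-V-P-W: 2+6+10+13+20+4+9 = 64
W-N-R-H-P-K-V-W: 2+6+10+5+16+20+13 = 72
W-N-R-H-P-V-K-W: 2+6+10+5+4+20+7 = 54
W-N-R-H-V-K-P-W: 2+6+10+7+20+16+9 = 70
W-N-R-H-V-P-K-W: 2+6+10+7+4+16+7 = 52
W-N-R-K-H-P-V-W: 2+6+3+13+5+4+13 = 46
W-N-R-K-H-V-P-W: 2+6+3+13+7+4+9 = 44
… (352 more)
W-N-P-V-H-R-K-W: 2+7+4+7+10+3+7 = 40  ← best
The minimum is 40.
One optimal route: W → N → P → V → H → R → K → W (or its reverse).

40 blocks — the shortest possible round trip.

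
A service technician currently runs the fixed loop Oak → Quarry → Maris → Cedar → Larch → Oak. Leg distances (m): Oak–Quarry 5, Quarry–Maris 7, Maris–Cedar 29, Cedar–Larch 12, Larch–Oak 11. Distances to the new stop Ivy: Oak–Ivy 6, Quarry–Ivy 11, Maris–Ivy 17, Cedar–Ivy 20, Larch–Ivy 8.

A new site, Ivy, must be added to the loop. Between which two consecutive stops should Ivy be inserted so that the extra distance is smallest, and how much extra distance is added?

Insertion cost between consecutive stops i–j is d(i,Ivy) + d(Ivy,j) − d(i,j):
  between Oak and Quarry: 6 + 11 − 5 = 12
  between Quarry and Maris: 11 + 17 − 7 = 21
  between Maris and Cedar: 17 + 20 − 29 = 8
  between Cedar and Larch: 20 + 8 − 12 = 16
  between Larch and Oak: 8 + 6 − 11 = 3
Cheapest insertion is between Larch and Oak, adding 3.
New total = 64 + 3 = 67.

+3 m — insert Ivy between Larch and Oak.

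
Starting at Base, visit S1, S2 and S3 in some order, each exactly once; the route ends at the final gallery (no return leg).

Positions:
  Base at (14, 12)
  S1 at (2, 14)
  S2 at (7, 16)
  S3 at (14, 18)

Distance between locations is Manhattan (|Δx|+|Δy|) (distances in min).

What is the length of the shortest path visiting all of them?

There are 3! = 6 possible orderings.
Base - S1 - S2 - S3: 14+7+9 = 30
Base - S1 - S3 - S2: 14+16+9 = 39
Base - S2 - S1 - S3: 11+7+16 = 34
Base - S2 - S3 - S1: 11+9+16 = 36
Base - S3 - S1 - S2: 6+16+7 = 29
Base - S3 - S2 - S1: 6+9+7 = 22
The minimum is 22.
One shortest path: Base → S3 → S2 → S1.

Minimum one-way distance = 22 min.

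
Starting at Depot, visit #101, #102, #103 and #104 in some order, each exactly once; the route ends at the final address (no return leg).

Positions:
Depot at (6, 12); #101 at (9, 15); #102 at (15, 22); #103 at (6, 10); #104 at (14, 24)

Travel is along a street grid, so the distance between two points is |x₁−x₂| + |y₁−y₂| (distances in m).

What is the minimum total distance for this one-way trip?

Shortest open route: 26 m.

There are 4! = 24 possible orderings.
Depot → #101 → #102 → #103 → #104: 6+13+21+22 = 62
Depot → #101 → #102 → #104 → #103: 6+13+3+22 = 44
Depot → #101 → #103 → #102 → #104: 6+8+21+3 = 38
Depot → #101 → #103 → #104 → #102: 6+8+22+3 = 39
Depot → #101 → #104 → #102 → #103: 6+14+3+21 = 44
Depot → #101 → #104 → #103 → #102: 6+14+22+21 = 63
Depot → #102 → #101 → #103 → #104: 19+13+8+22 = 62
Depot → #102 → #101 → #104 → #103: 19+13+14+22 = 68
Depot → #102 → #103 → #101 → #104: 19+21+8+14 = 62
Depot → #102 → #103 → #104 → #101: 19+21+22+14 = 76
Depot → #102 → #104 → #101 → #103: 19+3+14+8 = 44
Depot → #102 → #104 → #103 → #101: 19+3+22+8 = 52
Depot → #103 → #101 → #102 → #104: 2+8+13+3 = 26
Depot → #103 → #101 → #104 → #102: 2+8+14+3 = 27
… (10 more)
The minimum is 26.
One shortest path: Depot → #103 → #101 → #102 → #104.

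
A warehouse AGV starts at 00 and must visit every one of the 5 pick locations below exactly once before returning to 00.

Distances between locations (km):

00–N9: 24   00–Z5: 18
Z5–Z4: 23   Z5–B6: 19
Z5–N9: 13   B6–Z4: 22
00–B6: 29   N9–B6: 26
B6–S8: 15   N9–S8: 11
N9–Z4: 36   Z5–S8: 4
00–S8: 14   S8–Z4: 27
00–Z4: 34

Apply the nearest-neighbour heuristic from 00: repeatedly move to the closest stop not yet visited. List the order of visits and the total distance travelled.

At 00 the remaining stops are S8 14, Z5 18, N9 24, B6 29, Z4 34; go to S8.
At S8 the remaining stops are Z5 4, N9 11, B6 15, Z4 27; go to Z5.
At Z5 the remaining stops are N9 13, B6 19, Z4 23; go to N9.
At N9 the remaining stops are B6 26, Z4 36; go to B6.
At B6 the remaining stops are Z4 22; go to Z4.
Return Z4→00: 34.
Total = 14 + 4 + 13 + 26 + 22 + 34 = 113.

113 km along 00 → S8 → Z5 → N9 → B6 → Z4 → 00.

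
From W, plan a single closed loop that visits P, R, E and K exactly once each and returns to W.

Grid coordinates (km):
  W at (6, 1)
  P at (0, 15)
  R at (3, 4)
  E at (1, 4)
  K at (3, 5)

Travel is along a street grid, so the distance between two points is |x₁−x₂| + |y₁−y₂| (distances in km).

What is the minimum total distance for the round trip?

40 km — the shortest possible round trip.

There are 12 distinct closed tours to check (reversals are equivalent).
W → P → R → E → K → W: 20+14+2+3+7 = 46
W → P → R → K → E → W: 20+14+1+3+8 = 46
W → P → E → R → K → W: 20+12+2+1+7 = 42
W → P → E → K → R → W: 20+12+3+1+6 = 42
W → P → K → R → E → W: 20+13+1+2+8 = 44
W → P → K → E → R → W: 20+13+3+2+6 = 44
W → R → P → E → K → W: 6+14+12+3+7 = 42
W → R → P → K → E → W: 6+14+13+3+8 = 44
W → R → E → P → K → W: 6+2+12+13+7 = 40
W → R → K → P → E → W: 6+1+13+12+8 = 40
W → E → P → R → K → W: 8+12+14+1+7 = 42
W → E → R → P → K → W: 8+2+14+13+7 = 44
The minimum is 40.
One optimal route: W → R → E → P → K → W (or its reverse).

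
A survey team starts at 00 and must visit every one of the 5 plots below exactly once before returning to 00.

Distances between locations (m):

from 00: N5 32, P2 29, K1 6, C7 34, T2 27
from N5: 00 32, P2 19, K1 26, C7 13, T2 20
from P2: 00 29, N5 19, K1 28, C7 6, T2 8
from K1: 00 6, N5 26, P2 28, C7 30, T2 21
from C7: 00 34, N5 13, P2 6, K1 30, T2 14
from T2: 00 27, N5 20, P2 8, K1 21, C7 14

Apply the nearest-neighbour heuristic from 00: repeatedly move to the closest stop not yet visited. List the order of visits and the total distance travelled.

Total distance 86 m via the nearest-neighbour route 00 → K1 → T2 → P2 → C7 → N5 → 00.

00 → [K1:6 / T2:27 / P2:29 / N5:32 / C7:34] → K1 (6)
K1 → [T2:21 / N5:26 / P2:28 / C7:30] → T2 (21)
T2 → [P2:8 / C7:14 / N5:20] → P2 (8)
P2 → [C7:6 / N5:19] → C7 (6)
C7 → [N5:13] → N5 (13)
Return N5→00: 32.
Total = 6 + 21 + 8 + 6 + 13 + 32 = 86.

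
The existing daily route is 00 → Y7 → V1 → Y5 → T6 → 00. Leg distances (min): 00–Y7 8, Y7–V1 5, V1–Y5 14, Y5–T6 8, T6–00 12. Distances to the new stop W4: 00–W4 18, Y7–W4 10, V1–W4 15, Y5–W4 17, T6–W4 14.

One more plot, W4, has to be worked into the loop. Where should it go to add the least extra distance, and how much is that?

Insertion cost between consecutive stops i–j is d(i,W4) + d(W4,j) − d(i,j):
  between 00 and Y7: 18 + 10 − 8 = 20
  between Y7 and V1: 10 + 15 − 5 = 20
  between V1 and Y5: 15 + 17 − 14 = 18
  between Y5 and T6: 17 + 14 − 8 = 23
  between T6 and 00: 14 + 18 − 12 = 20
Cheapest insertion is between V1 and Y5, adding 18.
New total = 47 + 18 = 65.

Adding 18 min by placing W4 on the V1–Y5 leg.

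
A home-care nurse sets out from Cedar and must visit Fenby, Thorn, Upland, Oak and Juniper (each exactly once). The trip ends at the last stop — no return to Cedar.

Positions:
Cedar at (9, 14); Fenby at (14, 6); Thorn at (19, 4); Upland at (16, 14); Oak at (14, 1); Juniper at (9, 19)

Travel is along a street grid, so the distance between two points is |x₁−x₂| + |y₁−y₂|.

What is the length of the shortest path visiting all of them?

There are 5! = 120 possible orderings.
Cedar - Fenby - Thorn - Upland - Oak - Juniper: 13+7+13+15+23 = 71
Cedar - Fenby - Thorn - Upland - Juniper - Oak: 13+7+13+12+23 = 68
Cedar - Fenby - Thorn - Oak - Upland - Juniper: 13+7+8+15+12 = 55
Cedar - Fenby - Thorn - Oak - Juniper - Upland: 13+7+8+23+12 = 63
Cedar - Fenby - Thorn - Juniper - Upland - Oak: 13+7+25+12+15 = 72
Cedar - Fenby - Thorn - Juniper - Oak - Upland: 13+7+25+23+15 = 83
Cedar - Fenby - Upland - Thorn - Oak - Juniper: 13+10+13+8+23 = 67
Cedar - Fenby - Upland - Thorn - Juniper - Oak: 13+10+13+25+23 = 84
Cedar - Fenby - Upland - Oak - Thorn - Juniper: 13+10+15+8+25 = 71
Cedar - Fenby - Upland - Oak - Juniper - Thorn: 13+10+15+23+25 = 86
Cedar - Fenby - Upland - Juniper - Thorn - Oak: 13+10+12+25+8 = 68
Cedar - Fenby - Upland - Juniper - Oak - Thorn: 13+10+12+23+8 = 66
Cedar - Fenby - Oak - Thorn - Upland - Juniper: 13+5+8+13+12 = 51
Cedar - Fenby - Oak - Thorn - Juniper - Upland: 13+5+8+25+12 = 63
… (106 more)
Cedar - Juniper - Upland - Fenby - Oak - Thorn: 5+12+10+5+8 = 40  ← best
The minimum is 40.
One shortest path: Cedar → Juniper → Upland → Fenby → Oak → Thorn.

Shortest open route: 40.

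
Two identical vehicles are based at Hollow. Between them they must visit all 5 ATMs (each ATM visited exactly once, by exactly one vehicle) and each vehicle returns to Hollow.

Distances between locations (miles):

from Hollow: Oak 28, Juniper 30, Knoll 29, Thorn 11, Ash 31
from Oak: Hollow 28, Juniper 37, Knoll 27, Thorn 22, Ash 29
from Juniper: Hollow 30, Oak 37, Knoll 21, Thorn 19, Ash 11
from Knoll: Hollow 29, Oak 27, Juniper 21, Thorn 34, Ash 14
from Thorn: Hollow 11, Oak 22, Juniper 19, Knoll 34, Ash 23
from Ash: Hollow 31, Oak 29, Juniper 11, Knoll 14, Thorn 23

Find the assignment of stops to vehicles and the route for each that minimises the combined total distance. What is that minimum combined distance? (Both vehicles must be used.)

Try each way of splitting the stops between the two vehicles (each non-empty) and, for each split, find the best tour for each vehicle:
  {Oak} + {Juniper, Knoll, Thorn, Ash}: 56 + 84 = 140
  {Juniper} + {Oak, Knoll, Thorn, Ash}: 60 + 103 = 163
  {Oak, Juniper} + {Knoll, Thorn, Ash}: 95 + 77 = 172
  {Knoll} + {Oak, Juniper, Thorn, Ash}: 58 + 98 = 156
  {Oak, Knoll} + {Juniper, Thorn, Ash}: 84 + 72 = 156
  {Juniper, Knoll} + {Oak, Thorn, Ash}: 80 + 91 = 171
  … (15 splits in total)
  {Thorn} + {Oak, Juniper, Knoll, Ash}: 22 + 110 = 132  ← best
Best: vehicle 1 Hollow → Thorn → Hollow = 22; vehicle 2 Hollow → Oak → Knoll → Ash → Juniper → Hollow = 110; combined 132.

Minimum combined distance: 132 miles.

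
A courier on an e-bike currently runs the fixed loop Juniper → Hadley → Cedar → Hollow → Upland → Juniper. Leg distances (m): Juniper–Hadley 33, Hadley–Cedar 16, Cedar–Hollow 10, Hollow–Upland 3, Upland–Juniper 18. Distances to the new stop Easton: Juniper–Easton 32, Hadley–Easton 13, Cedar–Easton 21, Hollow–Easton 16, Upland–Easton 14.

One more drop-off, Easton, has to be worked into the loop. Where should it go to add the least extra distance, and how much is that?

Minimum extra distance: 12 m, inserting Easton between Juniper and Hadley.

Insertion cost between consecutive stops i–j is d(i,Easton) + d(Easton,j) − d(i,j):
  between Juniper and Hadley: 32 + 13 − 33 = 12
  between Hadley and Cedar: 13 + 21 − 16 = 18
  between Cedar and Hollow: 21 + 16 − 10 = 27
  between Hollow and Upland: 16 + 14 − 3 = 27
  between Upland and Juniper: 14 + 32 − 18 = 28
Cheapest insertion is between Juniper and Hadley, adding 12.
New total = 80 + 12 = 92.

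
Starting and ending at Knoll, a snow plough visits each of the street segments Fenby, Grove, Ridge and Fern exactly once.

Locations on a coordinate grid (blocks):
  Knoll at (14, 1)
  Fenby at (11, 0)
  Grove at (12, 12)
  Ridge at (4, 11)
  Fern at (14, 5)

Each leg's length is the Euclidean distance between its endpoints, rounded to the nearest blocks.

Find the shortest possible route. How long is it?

Shortest round trip = 35 blocks.

Knoll→Fenby→Grove→Ridge→Fern→Knoll: 3+12+8+12+4 = 39
Knoll→Fenby→Grove→Fern→Ridge→Knoll: 3+12+7+12+14 = 48
Knoll→Fenby→Ridge→Grove→Fern→Knoll: 3+13+8+7+4 = 35
Knoll→Fenby→Ridge→Fern→Grove→Knoll: 3+13+12+7+11 = 46
Knoll→Fenby→Fern→Grove→Ridge→Knoll: 3+6+7+8+14 = 38
Knoll→Fenby→Fern→Ridge→Grove→Knoll: 3+6+12+8+11 = 40
Knoll→Grove→Fenby→Ridge→Fern→Knoll: 11+12+13+12+4 = 52
Knoll→Grove→Fenby→Fern→Ridge→Knoll: 11+12+6+12+14 = 55
Knoll→Grove→Ridge→Fenby→Fern→Knoll: 11+8+13+6+4 = 42
Knoll→Grove→Fern→Fenby→Ridge→Knoll: 11+7+6+13+14 = 51
Knoll→Ridge→Fenby→Grove→Fern→Knoll: 14+13+12+7+4 = 50
Knoll→Ridge→Grove→Fenby→Fern→Knoll: 14+8+12+6+4 = 44
The minimum is 35.
One optimal route: Knoll → Fenby → Ridge → Grove → Fern → Knoll (or its reverse).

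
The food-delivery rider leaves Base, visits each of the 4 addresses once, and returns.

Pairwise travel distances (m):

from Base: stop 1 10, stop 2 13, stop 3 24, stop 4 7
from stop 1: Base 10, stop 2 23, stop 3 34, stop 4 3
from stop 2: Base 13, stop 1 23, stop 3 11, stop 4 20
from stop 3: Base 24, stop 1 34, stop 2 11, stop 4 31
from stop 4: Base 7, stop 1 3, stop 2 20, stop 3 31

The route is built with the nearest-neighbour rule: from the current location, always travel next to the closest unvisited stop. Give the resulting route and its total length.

At Base the remaining stops are stop 4 7, stop 1 10, stop 2 13, stop 3 24; go to stop 4.
At stop 4 the remaining stops are stop 1 3, stop 2 20, stop 3 31; go to stop 1.
At stop 1 the remaining stops are stop 2 23, stop 3 34; go to stop 2.
At stop 2 the remaining stops are stop 3 11; go to stop 3.
Return stop 3→Base: 24.
Total = 7 + 3 + 23 + 11 + 24 = 68.

Total distance 68 m via the nearest-neighbour route Base → stop 4 → stop 1 → stop 2 → stop 3 → Base.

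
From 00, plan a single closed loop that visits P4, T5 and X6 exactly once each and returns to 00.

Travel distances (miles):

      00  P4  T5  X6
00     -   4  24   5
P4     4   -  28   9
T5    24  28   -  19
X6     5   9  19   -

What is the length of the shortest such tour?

There are 3 distinct closed tours to check (reversals are equivalent).
00 → P4 → T5 → X6 → 00: 4+28+19+5 = 56
00 → P4 → X6 → T5 → 00: 4+9+19+24 = 56
00 → T5 → P4 → X6 → 00: 24+28+9+5 = 66
The minimum is 56.
One optimal route: 00 → P4 → T5 → X6 → 00 (or its reverse).

56 miles — the shortest possible round trip.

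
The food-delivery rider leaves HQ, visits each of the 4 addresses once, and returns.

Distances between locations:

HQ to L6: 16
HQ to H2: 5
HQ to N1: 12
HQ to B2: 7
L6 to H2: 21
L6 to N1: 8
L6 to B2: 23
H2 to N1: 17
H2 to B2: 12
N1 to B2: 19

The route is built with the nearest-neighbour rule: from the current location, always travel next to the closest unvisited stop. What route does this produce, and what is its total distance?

Nearest-neighbour total = 60; route HQ → H2 → B2 → N1 → L6 → HQ.

From HQ: distances to unvisited — H2=5, B2=7, N1=12, L6=16. Nearest is H2 (5).
From H2: distances to unvisited — B2=12, N1=17, L6=21. Nearest is B2 (12).
From B2: distances to unvisited — N1=19, L6=23. Nearest is N1 (19).
From N1: distances to unvisited — L6=8. Nearest is L6 (8).
Return L6→HQ: 16.
Total = 5 + 12 + 19 + 8 + 16 = 60.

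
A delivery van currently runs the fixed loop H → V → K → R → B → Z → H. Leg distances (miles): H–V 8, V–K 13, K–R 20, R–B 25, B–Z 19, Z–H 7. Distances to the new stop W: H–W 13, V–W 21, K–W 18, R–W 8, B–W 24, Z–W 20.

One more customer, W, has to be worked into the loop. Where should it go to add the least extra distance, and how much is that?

Insertion cost between consecutive stops i–j is d(i,W) + d(W,j) − d(i,j):
  between H and V: 13 + 21 − 8 = 26
  between V and K: 21 + 18 − 13 = 26
  between K and R: 18 + 8 − 20 = 6
  between R and B: 8 + 24 − 25 = 7
  between B and Z: 24 + 20 − 19 = 25
  between Z and H: 20 + 13 − 7 = 26
Cheapest insertion is between K and R, adding 6.
New total = 92 + 6 = 98.

+6 miles — insert W between K and R.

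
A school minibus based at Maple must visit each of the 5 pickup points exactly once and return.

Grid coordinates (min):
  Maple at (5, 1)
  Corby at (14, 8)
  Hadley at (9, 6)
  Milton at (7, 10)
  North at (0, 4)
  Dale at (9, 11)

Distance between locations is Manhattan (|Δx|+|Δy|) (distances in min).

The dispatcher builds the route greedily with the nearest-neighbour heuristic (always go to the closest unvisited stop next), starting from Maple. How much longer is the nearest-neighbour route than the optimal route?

Maple: North=8, Hadley=9, Milton=11, Dale=14, Corby=16 ⇒ North
North: Hadley=11, Milton=13, Dale=16, Corby=18 ⇒ Hadley
Hadley: Dale=5, Milton=6, Corby=7 ⇒ Dale
Dale: Milton=3, Corby=8 ⇒ Milton
Milton: Corby=9 ⇒ Corby
NN route Maple → North → Hadley → Dale → Milton → Corby → Maple costs 52.
Optimal: Maple → Hadley → Corby → Dale → Milton → North → Maple costs 48 (by enumerating all 60 distinct tours).
Excess = 52 − 48 = 4.

4 min longer than the optimal tour.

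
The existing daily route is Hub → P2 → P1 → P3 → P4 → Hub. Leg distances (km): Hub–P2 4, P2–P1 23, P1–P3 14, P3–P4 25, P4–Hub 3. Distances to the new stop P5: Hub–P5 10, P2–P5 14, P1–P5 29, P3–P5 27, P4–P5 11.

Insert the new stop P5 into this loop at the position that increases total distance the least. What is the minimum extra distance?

Adding 13 km by placing P5 on the P3–P4 leg.

Insertion cost between consecutive stops i–j is d(i,P5) + d(P5,j) − d(i,j):
  between Hub and P2: 10 + 14 − 4 = 20
  between P2 and P1: 14 + 29 − 23 = 20
  between P1 and P3: 29 + 27 − 14 = 42
  between P3 and P4: 27 + 11 − 25 = 13
  between P4 and Hub: 11 + 10 − 3 = 18
Cheapest insertion is between P3 and P4, adding 13.
New total = 69 + 13 = 82.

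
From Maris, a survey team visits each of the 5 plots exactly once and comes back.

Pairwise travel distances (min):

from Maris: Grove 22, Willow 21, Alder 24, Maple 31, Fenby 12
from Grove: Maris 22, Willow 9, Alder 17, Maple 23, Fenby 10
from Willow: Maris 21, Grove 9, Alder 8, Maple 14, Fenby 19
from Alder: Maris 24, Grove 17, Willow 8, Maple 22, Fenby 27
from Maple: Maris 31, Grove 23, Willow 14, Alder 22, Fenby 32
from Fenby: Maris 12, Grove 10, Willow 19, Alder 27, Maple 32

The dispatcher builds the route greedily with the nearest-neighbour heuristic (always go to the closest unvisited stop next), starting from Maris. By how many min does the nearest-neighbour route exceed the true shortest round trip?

Maris: Fenby=12, Willow=21, Grove=22, Alder=24, Maple=31 ⇒ Fenby
Fenby: Grove=10, Willow=19, Alder=27, Maple=32 ⇒ Grove
Grove: Willow=9, Alder=17, Maple=23 ⇒ Willow
Willow: Alder=8, Maple=14 ⇒ Alder
Alder: Maple=22 ⇒ Maple
NN route Maris → Fenby → Grove → Willow → Alder → Maple → Maris costs 92.
Optimal: Maris → Alder → Willow → Maple → Grove → Fenby → Maris costs 91 (by enumerating all 60 distinct tours).
Excess = 92 − 91 = 1.

The nearest-neighbour route is 1 min longer than optimal.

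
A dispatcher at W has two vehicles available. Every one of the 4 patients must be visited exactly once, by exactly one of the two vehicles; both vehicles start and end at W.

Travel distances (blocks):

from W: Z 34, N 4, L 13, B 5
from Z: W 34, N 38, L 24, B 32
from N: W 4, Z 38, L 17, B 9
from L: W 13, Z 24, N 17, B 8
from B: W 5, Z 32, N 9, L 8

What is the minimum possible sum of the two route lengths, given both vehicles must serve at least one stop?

Check every non-empty split of the stops between the two vehicles; for each half take its own optimal tour:
  {Z} + {N, L, B}: 68 + 34 = 102
  {N} + {Z, L, B}: 8 + 71 = 79
  {Z, N} + {L, B}: 76 + 26 = 102
  {L} + {Z, N, B}: 26 + 79 = 105
  {Z, L} + {N, B}: 71 + 18 = 89
  {N, L} + {Z, B}: 34 + 71 = 105
  … (7 splits in total)
Best: vehicle 1 W → N → W = 8; vehicle 2 W → Z → L → B → W = 71; combined 79.

79 blocks — the smallest possible combined total.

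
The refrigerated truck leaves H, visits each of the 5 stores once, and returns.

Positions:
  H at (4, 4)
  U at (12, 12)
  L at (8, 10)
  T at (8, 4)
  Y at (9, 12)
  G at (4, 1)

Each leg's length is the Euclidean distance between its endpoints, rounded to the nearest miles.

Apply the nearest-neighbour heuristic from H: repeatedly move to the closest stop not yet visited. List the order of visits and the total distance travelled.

From H: distances to unvisited — G=3, T=4, L=7, Y=9, U=11. Nearest is G (3).
From G: distances to unvisited — T=5, L=10, Y=12, U=14. Nearest is T (5).
From T: distances to unvisited — L=6, Y=8, U=9. Nearest is L (6).
From L: distances to unvisited — Y=2, U=4. Nearest is Y (2).
From Y: distances to unvisited — U=3. Nearest is U (3).
Return U→H: 11.
Total = 3 + 5 + 6 + 2 + 3 + 11 = 30.

Total distance 30 miles via the nearest-neighbour route H → G → T → L → Y → U → H.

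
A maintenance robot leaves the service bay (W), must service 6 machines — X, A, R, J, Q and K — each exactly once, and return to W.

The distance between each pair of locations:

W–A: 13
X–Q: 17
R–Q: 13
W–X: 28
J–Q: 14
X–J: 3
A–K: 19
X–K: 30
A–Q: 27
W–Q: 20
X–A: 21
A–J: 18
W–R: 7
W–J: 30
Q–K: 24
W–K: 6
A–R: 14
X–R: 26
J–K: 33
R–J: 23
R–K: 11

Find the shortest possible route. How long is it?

There are 360 distinct closed tours to check (reversals are equivalent).
W - X - A - R - J - Q - K - W: 28+21+14+23+14+24+6 = 130
W - X - A - R - J - K - Q - W: 28+21+14+23+33+24+20 = 163
W - X - A - R - Q - J - K - W: 28+21+14+13+14+33+6 = 129
W - X - A - R - Q - K - J - W: 28+21+14+13+24+33+30 = 163
W - X - A - R - K - J - Q - W: 28+21+14+11+33+14+20 = 141
W - X - A - R - K - Q - J - W: 28+21+14+11+24+14+30 = 142
W - X - A - J - R - Q - K - W: 28+21+18+23+13+24+6 = 133
W - X - A - J - R - K - Q - W: 28+21+18+23+11+24+20 = 145
… (352 more)
W - A - X - J - Q - R - K - W: 13+21+3+14+13+11+6 = 81  ← best
The minimum is 81.
One optimal route: W → A → X → J → Q → R → K → W (or its reverse).

Shortest round trip = 81.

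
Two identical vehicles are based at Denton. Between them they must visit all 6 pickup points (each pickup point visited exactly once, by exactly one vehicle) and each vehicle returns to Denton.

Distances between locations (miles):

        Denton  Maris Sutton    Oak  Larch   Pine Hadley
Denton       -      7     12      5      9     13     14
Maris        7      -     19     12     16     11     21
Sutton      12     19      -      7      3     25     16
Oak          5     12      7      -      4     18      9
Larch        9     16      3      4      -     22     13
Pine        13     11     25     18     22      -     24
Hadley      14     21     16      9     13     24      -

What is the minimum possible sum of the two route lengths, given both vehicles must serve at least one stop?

Check every non-empty split of the stops between the two vehicles; for each half take its own optimal tour:
  {Maris} + {Sutton, Oak, Larch, Pine, Hadley}: 14 + 65 = 79
  {Sutton} + {Maris, Oak, Larch, Pine, Hadley}: 24 + 64 = 88
  {Maris, Sutton} + {Oak, Larch, Pine, Hadley}: 38 + 59 = 97
  {Oak} + {Maris, Sutton, Larch, Pine, Hadley}: 10 + 70 = 80
  {Maris, Oak} + {Sutton, Larch, Pine, Hadley}: 24 + 65 = 89
  {Sutton, Oak} + {Maris, Larch, Pine, Hadley}: 24 + 64 = 88
  … (31 splits in total)
  {Maris, Pine} + {Sutton, Oak, Larch, Hadley}: 31 + 42 = 73  ← best
Best: vehicle 1 Denton → Maris → Pine → Denton = 31; vehicle 2 Denton → Sutton → Larch → Oak → Hadley → Denton = 42; combined 73.

73 miles — the smallest possible combined total.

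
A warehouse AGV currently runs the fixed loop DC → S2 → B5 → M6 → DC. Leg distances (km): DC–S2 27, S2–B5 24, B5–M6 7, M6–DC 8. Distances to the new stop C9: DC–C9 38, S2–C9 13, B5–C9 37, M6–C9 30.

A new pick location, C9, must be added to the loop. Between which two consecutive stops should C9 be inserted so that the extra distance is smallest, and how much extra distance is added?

+24 km — insert C9 between DC and S2.

Insertion cost between consecutive stops i–j is d(i,C9) + d(C9,j) − d(i,j):
  between DC and S2: 38 + 13 − 27 = 24
  between S2 and B5: 13 + 37 − 24 = 26
  between B5 and M6: 37 + 30 − 7 = 60
  between M6 and DC: 30 + 38 − 8 = 60
Cheapest insertion is between DC and S2, adding 24.
New total = 66 + 24 = 90.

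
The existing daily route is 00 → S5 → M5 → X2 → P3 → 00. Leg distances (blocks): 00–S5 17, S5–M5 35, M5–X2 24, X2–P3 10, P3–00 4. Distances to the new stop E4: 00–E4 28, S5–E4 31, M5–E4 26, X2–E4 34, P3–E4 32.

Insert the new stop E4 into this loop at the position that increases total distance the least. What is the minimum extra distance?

Minimum extra distance: 22 blocks, inserting E4 between S5 and M5.

Insertion cost between consecutive stops i–j is d(i,E4) + d(E4,j) − d(i,j):
  between 00 and S5: 28 + 31 − 17 = 42
  between S5 and M5: 31 + 26 − 35 = 22
  between M5 and X2: 26 + 34 − 24 = 36
  between X2 and P3: 34 + 32 − 10 = 56
  between P3 and 00: 32 + 28 − 4 = 56
Cheapest insertion is between S5 and M5, adding 22.
New total = 90 + 22 = 112.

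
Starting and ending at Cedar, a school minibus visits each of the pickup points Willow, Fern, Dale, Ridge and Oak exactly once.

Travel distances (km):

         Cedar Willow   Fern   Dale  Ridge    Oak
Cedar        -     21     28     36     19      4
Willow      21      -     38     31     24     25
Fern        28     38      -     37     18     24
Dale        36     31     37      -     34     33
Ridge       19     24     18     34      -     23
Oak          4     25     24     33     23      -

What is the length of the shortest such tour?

Minimum total distance: 132 km.

With 5 stops there are 5!/2 = 60 distinct round trips (a route and its reverse cost the same).
Cedar - Willow - Fern - Dale - Ridge - Oak - Cedar: 21+38+37+34+23+4 = 157
Cedar - Willow - Fern - Dale - Oak - Ridge - Cedar: 21+38+37+33+23+19 = 171
Cedar - Willow - Fern - Ridge - Dale - Oak - Cedar: 21+38+18+34+33+4 = 148
Cedar - Willow - Fern - Ridge - Oak - Dale - Cedar: 21+38+18+23+33+36 = 169
Cedar - Willow - Fern - Oak - Dale - Ridge - Cedar: 21+38+24+33+34+19 = 169
Cedar - Willow - Fern - Oak - Ridge - Dale - Cedar: 21+38+24+23+34+36 = 176
Cedar - Willow - Dale - Fern - Ridge - Oak - Cedar: 21+31+37+18+23+4 = 134
Cedar - Willow - Dale - Fern - Oak - Ridge - Cedar: 21+31+37+24+23+19 = 155
Cedar - Willow - Dale - Ridge - Fern - Oak - Cedar: 21+31+34+18+24+4 = 132
Cedar - Willow - Dale - Ridge - Oak - Fern - Cedar: 21+31+34+23+24+28 = 161
Cedar - Willow - Dale - Oak - Fern - Ridge - Cedar: 21+31+33+24+18+19 = 146
Cedar - Willow - Dale - Oak - Ridge - Fern - Cedar: 21+31+33+23+18+28 = 154
Cedar - Willow - Ridge - Fern - Dale - Oak - Cedar: 21+24+18+37+33+4 = 137
Cedar - Willow - Ridge - Fern - Oak - Dale - Cedar: 21+24+18+24+33+36 = 156
… (46 more)
The minimum is 132.
One optimal route: Cedar → Willow → Dale → Ridge → Fern → Oak → Cedar (or its reverse).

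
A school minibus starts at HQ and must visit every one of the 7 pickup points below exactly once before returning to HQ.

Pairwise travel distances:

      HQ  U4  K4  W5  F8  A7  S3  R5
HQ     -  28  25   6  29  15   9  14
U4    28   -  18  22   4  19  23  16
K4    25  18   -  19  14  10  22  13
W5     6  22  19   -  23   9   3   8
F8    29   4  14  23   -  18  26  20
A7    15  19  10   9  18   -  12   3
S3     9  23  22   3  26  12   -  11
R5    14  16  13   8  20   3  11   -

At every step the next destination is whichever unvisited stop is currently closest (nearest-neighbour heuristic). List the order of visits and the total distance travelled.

79 along HQ → W5 → S3 → R5 → A7 → K4 → F8 → U4 → HQ.

At HQ the remaining stops are W5 6, S3 9, R5 14, A7 15, K4 25, U4 28, F8 29; go to W5.
At W5 the remaining stops are S3 3, R5 8, A7 9, K4 19, U4 22, F8 23; go to S3.
At S3 the remaining stops are R5 11, A7 12, K4 22, U4 23, F8 26; go to R5.
At R5 the remaining stops are A7 3, K4 13, U4 16, F8 20; go to A7.
At A7 the remaining stops are K4 10, F8 18, U4 19; go to K4.
At K4 the remaining stops are F8 14, U4 18; go to F8.
At F8 the remaining stops are U4 4; go to U4.
Return U4→HQ: 28.
Total = 6 + 3 + 11 + 3 + 10 + 14 + 4 + 28 = 79.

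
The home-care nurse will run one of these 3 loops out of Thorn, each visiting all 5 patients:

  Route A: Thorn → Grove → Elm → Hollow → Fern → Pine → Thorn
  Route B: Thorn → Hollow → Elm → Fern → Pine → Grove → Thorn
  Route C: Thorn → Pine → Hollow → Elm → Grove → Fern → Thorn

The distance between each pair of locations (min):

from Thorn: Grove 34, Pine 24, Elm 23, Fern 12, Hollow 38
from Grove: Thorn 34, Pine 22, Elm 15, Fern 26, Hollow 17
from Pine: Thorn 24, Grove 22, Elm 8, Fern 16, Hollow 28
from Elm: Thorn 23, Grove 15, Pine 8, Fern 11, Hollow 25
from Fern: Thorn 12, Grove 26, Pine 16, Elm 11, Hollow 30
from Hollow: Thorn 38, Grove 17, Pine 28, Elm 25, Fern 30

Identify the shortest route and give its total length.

Route A: 34 + 15 + 25 + 30 + 16 + 24 = 144
Route B: 38 + 25 + 11 + 16 + 22 + 34 = 146
Route C: 24 + 28 + 25 + 15 + 26 + 12 = 130

Shortest is Route C, total 130 min.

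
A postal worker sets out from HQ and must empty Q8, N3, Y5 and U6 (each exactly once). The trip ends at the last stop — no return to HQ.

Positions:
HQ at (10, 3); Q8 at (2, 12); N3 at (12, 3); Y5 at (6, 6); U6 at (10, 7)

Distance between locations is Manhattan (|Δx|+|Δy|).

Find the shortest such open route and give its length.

23 — the minimum one-way total.

There are 4! = 24 possible orderings.
HQ - Q8 - N3 - Y5 - U6: 17+19+9+5 = 50
HQ - Q8 - N3 - U6 - Y5: 17+19+6+5 = 47
HQ - Q8 - Y5 - N3 - U6: 17+10+9+6 = 42
HQ - Q8 - Y5 - U6 - N3: 17+10+5+6 = 38
HQ - Q8 - U6 - N3 - Y5: 17+13+6+9 = 45
HQ - Q8 - U6 - Y5 - N3: 17+13+5+9 = 44
HQ - N3 - Q8 - Y5 - U6: 2+19+10+5 = 36
HQ - N3 - Q8 - U6 - Y5: 2+19+13+5 = 39
HQ - N3 - Y5 - Q8 - U6: 2+9+10+13 = 34
HQ - N3 - Y5 - U6 - Q8: 2+9+5+13 = 29
HQ - N3 - U6 - Q8 - Y5: 2+6+13+10 = 31
HQ - N3 - U6 - Y5 - Q8: 2+6+5+10 = 23
HQ - Y5 - Q8 - N3 - U6: 7+10+19+6 = 42
HQ - Y5 - Q8 - U6 - N3: 7+10+13+6 = 36
… (10 more)
The minimum is 23.
One shortest path: HQ → N3 → U6 → Y5 → Q8.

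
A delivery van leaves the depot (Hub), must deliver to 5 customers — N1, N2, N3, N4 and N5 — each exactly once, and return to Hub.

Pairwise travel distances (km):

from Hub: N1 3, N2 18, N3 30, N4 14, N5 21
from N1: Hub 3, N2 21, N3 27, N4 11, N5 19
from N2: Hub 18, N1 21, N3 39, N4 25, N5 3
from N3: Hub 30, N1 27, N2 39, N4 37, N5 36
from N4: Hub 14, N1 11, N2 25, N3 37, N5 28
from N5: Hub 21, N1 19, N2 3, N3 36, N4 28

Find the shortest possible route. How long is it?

There are 60 distinct closed tours to check (reversals are equivalent).
Hub → N1 → N2 → N3 → N4 → N5 → Hub: 3+21+39+37+28+21 = 149
Hub → N1 → N2 → N3 → N5 → N4 → Hub: 3+21+39+36+28+14 = 141
Hub → N1 → N2 → N4 → N3 → N5 → Hub: 3+21+25+37+36+21 = 143
Hub → N1 → N2 → N4 → N5 → N3 → Hub: 3+21+25+28+36+30 = 143
Hub → N1 → N2 → N5 → N3 → N4 → Hub: 3+21+3+36+37+14 = 114
Hub → N1 → N2 → N5 → N4 → N3 → Hub: 3+21+3+28+37+30 = 122
Hub → N1 → N3 → N2 → N4 → N5 → Hub: 3+27+39+25+28+21 = 143
Hub → N1 → N3 → N2 → N5 → N4 → Hub: 3+27+39+3+28+14 = 114
Hub → N1 → N3 → N4 → N2 → N5 → Hub: 3+27+37+25+3+21 = 116
Hub → N1 → N3 → N4 → N5 → N2 → Hub: 3+27+37+28+3+18 = 116
Hub → N1 → N3 → N5 → N2 → N4 → Hub: 3+27+36+3+25+14 = 108
Hub → N1 → N3 → N5 → N4 → N2 → Hub: 3+27+36+28+25+18 = 137
Hub → N1 → N4 → N2 → N3 → N5 → Hub: 3+11+25+39+36+21 = 135
Hub → N1 → N4 → N2 → N5 → N3 → Hub: 3+11+25+3+36+30 = 108
… (46 more)
The minimum is 108.
One optimal route: Hub → N1 → N3 → N5 → N2 → N4 → Hub (or its reverse).

108 km — the shortest possible round trip.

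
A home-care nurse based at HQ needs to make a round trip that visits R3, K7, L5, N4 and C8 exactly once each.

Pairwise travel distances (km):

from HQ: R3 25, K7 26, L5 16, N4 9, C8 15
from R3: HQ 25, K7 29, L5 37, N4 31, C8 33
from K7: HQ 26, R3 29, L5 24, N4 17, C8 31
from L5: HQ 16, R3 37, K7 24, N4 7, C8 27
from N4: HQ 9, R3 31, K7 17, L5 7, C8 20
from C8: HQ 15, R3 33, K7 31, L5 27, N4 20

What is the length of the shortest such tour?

Minimum total distance: 117 km.

HQ-R3-K7-L5-N4-C8-HQ: 25+29+24+7+20+15 = 120
HQ-R3-K7-L5-C8-N4-HQ: 25+29+24+27+20+9 = 134
HQ-R3-K7-N4-L5-C8-HQ: 25+29+17+7+27+15 = 120
HQ-R3-K7-N4-C8-L5-HQ: 25+29+17+20+27+16 = 134
HQ-R3-K7-C8-L5-N4-HQ: 25+29+31+27+7+9 = 128
HQ-R3-K7-C8-N4-L5-HQ: 25+29+31+20+7+16 = 128
HQ-R3-L5-K7-N4-C8-HQ: 25+37+24+17+20+15 = 138
HQ-R3-L5-K7-C8-N4-HQ: 25+37+24+31+20+9 = 146
HQ-R3-L5-N4-K7-C8-HQ: 25+37+7+17+31+15 = 132
HQ-R3-L5-N4-C8-K7-HQ: 25+37+7+20+31+26 = 146
HQ-R3-L5-C8-K7-N4-HQ: 25+37+27+31+17+9 = 146
HQ-R3-L5-C8-N4-K7-HQ: 25+37+27+20+17+26 = 152
HQ-R3-N4-K7-L5-C8-HQ: 25+31+17+24+27+15 = 139
HQ-R3-N4-K7-C8-L5-HQ: 25+31+17+31+27+16 = 147
… (46 more)
HQ-L5-N4-K7-R3-C8-HQ: 16+7+17+29+33+15 = 117  ← best
The minimum is 117.
One optimal route: HQ → L5 → N4 → K7 → R3 → C8 → HQ (or its reverse).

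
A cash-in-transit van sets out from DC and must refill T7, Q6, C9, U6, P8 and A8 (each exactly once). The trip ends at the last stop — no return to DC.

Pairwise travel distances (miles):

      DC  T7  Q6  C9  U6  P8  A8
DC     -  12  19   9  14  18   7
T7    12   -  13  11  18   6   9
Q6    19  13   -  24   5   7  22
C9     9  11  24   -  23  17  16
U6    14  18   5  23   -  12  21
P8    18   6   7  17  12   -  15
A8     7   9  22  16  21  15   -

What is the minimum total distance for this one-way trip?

Shortest open route: 52 miles.

There are 6! = 720 possible orderings.
DC→T7→Q6→C9→U6→P8→A8: 12+13+24+23+12+15 = 99
DC→T7→Q6→C9→U6→A8→P8: 12+13+24+23+21+15 = 108
DC→T7→Q6→C9→P8→U6→A8: 12+13+24+17+12+21 = 99
DC→T7→Q6→C9→P8→A8→U6: 12+13+24+17+15+21 = 102
DC→T7→Q6→C9→A8→U6→P8: 12+13+24+16+21+12 = 98
DC→T7→Q6→C9→A8→P8→U6: 12+13+24+16+15+12 = 92
DC→T7→Q6→U6→C9→P8→A8: 12+13+5+23+17+15 = 85
DC→T7→Q6→U6→C9→A8→P8: 12+13+5+23+16+15 = 84
… (712 more)
DC→C9→A8→T7→P8→Q6→U6: 9+16+9+6+7+5 = 52  ← best
The minimum is 52.
One shortest path: DC → C9 → A8 → T7 → P8 → Q6 → U6.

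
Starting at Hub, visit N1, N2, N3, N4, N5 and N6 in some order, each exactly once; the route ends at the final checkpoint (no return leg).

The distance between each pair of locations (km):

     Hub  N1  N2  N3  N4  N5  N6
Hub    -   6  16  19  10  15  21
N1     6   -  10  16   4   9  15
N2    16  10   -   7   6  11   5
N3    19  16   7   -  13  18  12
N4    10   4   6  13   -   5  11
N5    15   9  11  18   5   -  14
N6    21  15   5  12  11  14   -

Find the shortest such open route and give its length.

41 km — the minimum one-way total.

There are 6! = 720 possible orderings.
Hub → N1 → N2 → N3 → N4 → N5 → N6: 6+10+7+13+5+14 = 55
Hub → N1 → N2 → N3 → N4 → N6 → N5: 6+10+7+13+11+14 = 61
Hub → N1 → N2 → N3 → N5 → N4 → N6: 6+10+7+18+5+11 = 57
Hub → N1 → N2 → N3 → N5 → N6 → N4: 6+10+7+18+14+11 = 66
Hub → N1 → N2 → N3 → N6 → N4 → N5: 6+10+7+12+11+5 = 51
Hub → N1 → N2 → N3 → N6 → N5 → N4: 6+10+7+12+14+5 = 54
Hub → N1 → N2 → N4 → N3 → N5 → N6: 6+10+6+13+18+14 = 67
Hub → N1 → N2 → N4 → N3 → N6 → N5: 6+10+6+13+12+14 = 61
… (712 more)
Hub → N1 → N4 → N5 → N6 → N2 → N3: 6+4+5+14+5+7 = 41  ← best
The minimum is 41.
One shortest path: Hub → N1 → N4 → N5 → N6 → N2 → N3.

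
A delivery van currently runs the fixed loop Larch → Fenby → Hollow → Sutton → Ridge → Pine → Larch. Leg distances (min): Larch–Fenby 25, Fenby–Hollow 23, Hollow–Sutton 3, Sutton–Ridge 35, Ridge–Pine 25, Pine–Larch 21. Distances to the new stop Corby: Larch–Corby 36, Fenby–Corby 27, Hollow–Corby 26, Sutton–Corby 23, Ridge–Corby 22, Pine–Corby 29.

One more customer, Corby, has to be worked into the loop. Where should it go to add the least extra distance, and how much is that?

Minimum extra distance: 10 min, inserting Corby between Sutton and Ridge.

Insertion cost between consecutive stops i–j is d(i,Corby) + d(Corby,j) − d(i,j):
  between Larch and Fenby: 36 + 27 − 25 = 38
  between Fenby and Hollow: 27 + 26 − 23 = 30
  between Hollow and Sutton: 26 + 23 − 3 = 46
  between Sutton and Ridge: 23 + 22 − 35 = 10
  between Ridge and Pine: 22 + 29 − 25 = 26
  between Pine and Larch: 29 + 36 − 21 = 44
Cheapest insertion is between Sutton and Ridge, adding 10.
New total = 132 + 10 = 142.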